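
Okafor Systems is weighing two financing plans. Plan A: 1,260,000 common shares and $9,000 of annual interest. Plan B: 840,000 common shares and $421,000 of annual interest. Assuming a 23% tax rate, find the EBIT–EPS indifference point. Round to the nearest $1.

$1,245,000

At indifference, (EBIT − 9,000)(1 − t)/1,260,000 = (EBIT − 421,000)(1 − t)/840,000.
Cancelling (1 − t) and cross-multiplying: 840,000·(EBIT − 9,000) = 1,260,000·(EBIT − 421,000).
EBIT × (1,260,000 − 840,000) = 421,000 × 1,260,000 − 9,000 × 840,000 = 522,900,000,000, so EBIT = 522,900,000,000 ÷ 420,000 = 1,245,000.00.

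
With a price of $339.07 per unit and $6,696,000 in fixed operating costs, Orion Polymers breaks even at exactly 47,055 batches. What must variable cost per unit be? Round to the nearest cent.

$196.77

Contribution per unit must be FC / Q = $6,696,000 / 47,055 = $142.3016.
Hence VC = price − CM = $339.07 − $142.3016 = $196.77.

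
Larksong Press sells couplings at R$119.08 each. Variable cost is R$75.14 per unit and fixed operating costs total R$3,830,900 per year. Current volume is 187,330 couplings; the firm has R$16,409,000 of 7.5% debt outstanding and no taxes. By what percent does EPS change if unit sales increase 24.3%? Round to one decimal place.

+63.1%

Total contribution margin = 187,330 × R$43.94 = R$8,231,280.20.
Subtracting fixed costs: EBIT = R$8,231,280.20 − R$3,830,900 = R$4,400,380.20.
Interest = R$1,230,675.00, so EBIT − I = R$3,169,705.20.
DCL = total CM / (EBIT − I) = R$8,231,280.20 / R$3,169,705.20 = 2.5969.
EPS therefore changes by 2.5969 × (+24.3%) = +63.1%.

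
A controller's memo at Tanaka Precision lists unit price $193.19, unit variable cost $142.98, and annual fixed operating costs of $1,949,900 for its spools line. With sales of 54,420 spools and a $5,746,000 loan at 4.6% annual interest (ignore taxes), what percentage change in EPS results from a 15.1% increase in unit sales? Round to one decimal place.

+79.6%

Total contribution margin = 54,420 × $50.21 = $2,732,428.20.
Subtracting fixed costs: EBIT = $2,732,428.20 − $1,949,900 = $782,528.20.
After interest of $264,316.00, pre-tax earnings = $518,212.20.
Degree of combined leverage = contribution ÷ (EBIT − I) = $2,732,428.20 ÷ $518,212.20 = 5.2728.
%ΔEPS = DCL × %ΔSales = 5.2728 × +15.1% = +79.6%.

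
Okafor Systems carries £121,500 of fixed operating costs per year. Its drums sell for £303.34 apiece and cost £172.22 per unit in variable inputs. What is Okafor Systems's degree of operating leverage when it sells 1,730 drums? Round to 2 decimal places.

At 1,730 units, contribution = 1,730 × £131.12 = £226,837.60.
EBIT = £226,837.60 − £121,500 = £105,337.60.
So DOL = total CM / EBIT = £226,837.60 / £105,337.60 = 2.1534.

2.15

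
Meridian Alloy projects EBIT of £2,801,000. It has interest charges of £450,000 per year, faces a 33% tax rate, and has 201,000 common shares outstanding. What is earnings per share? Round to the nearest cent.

£7.84

Interest = £450,000.00, so EBT = £2,801,000 − £450,000.00 = £2,351,000.00.
After tax at 33%: net income = £2,351,000.00 × 0.67 = £1,575,170.00.
Per share: £1,575,170.00 / 201,000 shares = £7.84.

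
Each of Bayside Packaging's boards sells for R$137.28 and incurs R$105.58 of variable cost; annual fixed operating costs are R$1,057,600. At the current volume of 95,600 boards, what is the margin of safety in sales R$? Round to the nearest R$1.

Each unit contributes R$137.28 − R$105.58 = R$31.70. Break-even units = R$1,057,600 ÷ R$31.70 = 33,362.78; break-even revenue = 33,362.78 × R$137.28 = R$4,580,041.89.
Actual sales revenue = 95,600 × R$137.28 = R$13,123,968.00.
Margin of safety = R$13,123,968.00 − R$4,580,041.89 = R$8,543,926.

R$8,543,926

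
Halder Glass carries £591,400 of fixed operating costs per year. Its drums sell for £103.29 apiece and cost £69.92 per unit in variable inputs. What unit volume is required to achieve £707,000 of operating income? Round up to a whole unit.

38,910 drums

Each unit contributes £103.29 − £69.92 = £33.37.
Need Q such that Q × £33.37 − £591,400 = £707,000, i.e. Q = £1,298,400 / £33.37 = 38,909.20 → 38,910.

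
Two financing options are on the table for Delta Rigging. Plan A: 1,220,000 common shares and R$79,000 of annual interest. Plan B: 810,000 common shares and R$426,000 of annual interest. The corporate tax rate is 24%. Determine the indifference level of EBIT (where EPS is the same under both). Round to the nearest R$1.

R$1,111,537

At indifference, (EBIT − 79,000)(1 − t)/1,220,000 = (EBIT − 426,000)(1 − t)/810,000.
The (1 − t) factor cancels: (EBIT − 79,000) × 810,000 = (EBIT − 426,000) × 1,220,000.
EBIT × (1,220,000 − 810,000) = 426,000 × 1,220,000 − 79,000 × 810,000 = 455,730,000,000, so EBIT = 455,730,000,000 ÷ 410,000 = 1,111,536.59.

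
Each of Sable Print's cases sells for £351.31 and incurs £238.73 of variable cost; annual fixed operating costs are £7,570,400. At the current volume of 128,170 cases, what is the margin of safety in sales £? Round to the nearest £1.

£21,403,693

Contribution margin per unit = £351.31 − £238.73 = £112.58. Break-even units = £7,570,400 ÷ £112.58 = 67,244.63; break-even revenue = 67,244.63 × £351.31 = £23,623,709.58.
Actual sales revenue = 128,170 × £351.31 = £45,027,402.70.
Margin of safety = £45,027,402.70 − £23,623,709.58 = £21,403,693.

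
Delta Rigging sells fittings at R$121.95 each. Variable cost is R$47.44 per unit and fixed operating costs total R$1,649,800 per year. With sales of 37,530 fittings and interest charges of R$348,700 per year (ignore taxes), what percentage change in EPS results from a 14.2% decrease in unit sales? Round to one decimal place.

-49.8%

Contribution at this volume is 37,530 × R$74.51 = R$2,796,360.30.
Subtracting fixed costs: EBIT = R$2,796,360.30 − R$1,649,800 = R$1,146,560.30.
Interest = R$348,700.00, so EBIT − I = R$797,860.30.
DCL = total CM / (EBIT − I) = R$2,796,360.30 / R$797,860.30 = 3.5048.
EPS therefore changes by 3.5048 × (-14.2%) = -49.8%.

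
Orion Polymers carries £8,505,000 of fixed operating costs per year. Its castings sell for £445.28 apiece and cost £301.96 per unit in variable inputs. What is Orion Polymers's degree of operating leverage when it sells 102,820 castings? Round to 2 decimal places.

Total contribution margin = 102,820 × £143.32 = £14,736,162.40.
EBIT = £14,736,162.40 − £8,505,000 = £6,231,162.40.
Degree of operating leverage = £14,736,162.40 / £6,231,162.40 = 2.3649.

2.36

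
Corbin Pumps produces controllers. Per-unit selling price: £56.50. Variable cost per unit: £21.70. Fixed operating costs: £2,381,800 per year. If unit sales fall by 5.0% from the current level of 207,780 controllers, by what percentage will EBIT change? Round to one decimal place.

At 207,780 units, contribution = 207,780 × £34.80 = £7,230,744.00.
Subtracting fixed costs: EBIT = £7,230,744.00 − £2,381,800 = £4,848,944.00.
Degree of operating leverage = £7,230,744.00 / £4,848,944.00 = 1.4912.
So EBIT moves 1.4912 × (-5.0%) = -7.5%.

-7.5%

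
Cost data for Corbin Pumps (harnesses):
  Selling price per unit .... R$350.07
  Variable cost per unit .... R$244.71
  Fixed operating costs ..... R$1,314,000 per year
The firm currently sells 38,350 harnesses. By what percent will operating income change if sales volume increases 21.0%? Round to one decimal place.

Contribution at this volume is 38,350 × R$105.36 = R$4,040,556.00.
EBIT = R$4,040,556.00 − R$1,314,000 = R$2,726,556.00.
DOL = contribution ÷ EBIT = R$4,040,556.00 ÷ R$2,726,556.00 = 1.4819.
Operating income changes by 1.4819 × +21.0% = +31.1%.

+31.1%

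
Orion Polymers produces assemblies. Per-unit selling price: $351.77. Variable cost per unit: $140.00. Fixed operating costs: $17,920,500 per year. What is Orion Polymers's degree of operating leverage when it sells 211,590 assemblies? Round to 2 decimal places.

Contribution at this volume is 211,590 × $211.77 = $44,808,414.30.
Operating income = contribution − fixed costs = $44,808,414.30 − $17,920,500 = $26,887,914.30.
Degree of operating leverage = $44,808,414.30 / $26,887,914.30 = 1.6665.

1.67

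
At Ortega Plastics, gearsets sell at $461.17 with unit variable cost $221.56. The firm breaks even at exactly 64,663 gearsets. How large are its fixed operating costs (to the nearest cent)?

Contribution margin per unit = $461.17 − $221.56 = $239.61.
Fixed costs = break-even units × CM = 64,663 × $239.61 = $15,493,901.43.

$15,493,901.43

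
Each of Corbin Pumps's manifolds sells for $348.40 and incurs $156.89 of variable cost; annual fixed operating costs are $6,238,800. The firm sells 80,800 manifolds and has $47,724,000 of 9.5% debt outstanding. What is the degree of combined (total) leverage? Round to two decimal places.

Contribution at this volume is 80,800 × $191.51 = $15,474,008.00.
EBIT = $15,474,008.00 − $6,238,800 = $9,235,208.00. Interest = $4,533,780.00, so EBIT − I = $4,701,428.00.
Degree of total leverage = total CM / (EBIT − interest) = $15,474,008.00 / $4,701,428.00 = 3.2913.

3.29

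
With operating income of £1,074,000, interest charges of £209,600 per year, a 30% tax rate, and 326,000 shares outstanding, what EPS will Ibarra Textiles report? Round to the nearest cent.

Pre-tax income = £1,074,000 − £209,600.00 = £864,400.00.
After tax at 30%: net income = £864,400.00 × 0.70 = £605,080.00.
Per share: £605,080.00 / 326,000 shares = £1.86.

£1.86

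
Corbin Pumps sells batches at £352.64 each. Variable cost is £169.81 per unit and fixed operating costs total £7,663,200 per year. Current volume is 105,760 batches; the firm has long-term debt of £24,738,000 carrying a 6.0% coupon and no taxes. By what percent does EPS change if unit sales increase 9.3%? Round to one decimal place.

Contribution at this volume is 105,760 × £182.83 = £19,336,100.80.
Subtracting fixed costs: EBIT = £19,336,100.80 − £7,663,200 = £11,672,900.80.
After interest of £1,484,280.00, pre-tax earnings = £10,188,620.80.
Degree of combined leverage = contribution ÷ (EBIT − I) = £19,336,100.80 ÷ £10,188,620.80 = 1.8978.
EPS therefore changes by 1.8978 × (+9.3%) = +17.6%.

+17.6%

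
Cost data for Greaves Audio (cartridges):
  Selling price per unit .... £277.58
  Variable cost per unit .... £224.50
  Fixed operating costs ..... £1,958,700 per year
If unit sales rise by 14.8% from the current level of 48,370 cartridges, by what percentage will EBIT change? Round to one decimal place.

+62.4%

Total contribution margin = 48,370 × £53.08 = £2,567,479.60.
Subtracting fixed costs: EBIT = £2,567,479.60 − £1,958,700 = £608,779.60.
DOL = contribution ÷ EBIT = £2,567,479.60 ÷ £608,779.60 = 4.2174.
So EBIT moves 4.2174 × (+14.8%) = +62.4%.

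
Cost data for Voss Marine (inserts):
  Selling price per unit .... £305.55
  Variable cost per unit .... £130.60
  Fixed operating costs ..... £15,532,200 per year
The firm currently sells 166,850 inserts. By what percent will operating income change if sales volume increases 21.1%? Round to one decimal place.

Total contribution margin = 166,850 × £174.95 = £29,190,407.50.
Subtracting fixed costs: EBIT = £29,190,407.50 − £15,532,200 = £13,658,207.50.
Degree of operating leverage = £29,190,407.50 / £13,658,207.50 = 2.1372.
%ΔEBIT = DOL × %ΔSales = 2.1372 × +21.1% = +45.1%.

+45.1%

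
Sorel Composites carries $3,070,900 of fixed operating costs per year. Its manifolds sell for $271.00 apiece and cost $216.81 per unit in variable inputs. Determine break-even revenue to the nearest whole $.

CM per unit = $271.00 − $216.81 = $54.19; CM ratio = $54.19 / $271.00 = 0.2000.
Break-even revenue = fixed costs × price ÷ CM = $3,070,900 × $271.00 ÷ $54.19 = $15,357,333.

$15,357,333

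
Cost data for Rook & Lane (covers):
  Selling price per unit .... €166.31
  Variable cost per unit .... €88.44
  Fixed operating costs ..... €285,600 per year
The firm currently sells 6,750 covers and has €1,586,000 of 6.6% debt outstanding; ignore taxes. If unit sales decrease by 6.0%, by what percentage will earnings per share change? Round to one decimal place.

Total contribution margin = 6,750 × €77.87 = €525,622.50.
EBIT = €525,622.50 − €285,600 = €240,022.50.
Interest = €104,676.00, so EBIT − I = €135,346.50.
DCL = total CM / (EBIT − I) = €525,622.50 / €135,346.50 = 3.8835.
%ΔEPS = DCL × %ΔSales = 3.8835 × -6.0% = -23.3%.

-23.3%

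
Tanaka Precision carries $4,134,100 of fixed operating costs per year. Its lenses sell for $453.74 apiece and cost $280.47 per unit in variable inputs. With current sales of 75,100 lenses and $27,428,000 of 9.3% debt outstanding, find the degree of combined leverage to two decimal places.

Contribution at this volume is 75,100 × $173.27 = $13,012,577.00.
Operating income = contribution − fixed costs = $13,012,577.00 − $4,134,100 = $8,878,477.00. Interest = $2,550,804.00.
DOL = $13,012,577.00 ÷ $8,878,477.00 = 1.4656; DFL = $8,878,477.00 ÷ $6,327,673.00 = 1.4031.
Combined leverage = 1.4656 × 1.4031 = 2.0564.

2.06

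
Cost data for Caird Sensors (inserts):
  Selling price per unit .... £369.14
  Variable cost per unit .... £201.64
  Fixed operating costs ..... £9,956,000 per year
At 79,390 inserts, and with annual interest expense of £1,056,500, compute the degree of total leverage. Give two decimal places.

5.82

Contribution at this volume is 79,390 × £167.50 = £13,297,825.00.
Operating income = contribution − fixed costs = £13,297,825.00 − £9,956,000 = £3,341,825.00. Interest = £1,056,500.00, so EBIT − I = £2,285,325.00.
Degree of total leverage = total CM / (EBIT − interest) = £13,297,825.00 / £2,285,325.00 = 5.8188.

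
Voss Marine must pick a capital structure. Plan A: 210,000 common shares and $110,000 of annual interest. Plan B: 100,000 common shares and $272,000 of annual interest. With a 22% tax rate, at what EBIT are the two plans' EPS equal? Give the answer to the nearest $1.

$419,273

At indifference, (EBIT − 110,000)(1 − t)/210,000 = (EBIT − 272,000)(1 − t)/100,000.
The (1 − t) factor cancels: (EBIT − 110,000) × 100,000 = (EBIT − 272,000) × 210,000.
Solving, EBIT = (272,000·210,000 − 110,000·100,000) / (210,000 − 100,000) = 46,120,000,000 / 110,000 = 419,272.73.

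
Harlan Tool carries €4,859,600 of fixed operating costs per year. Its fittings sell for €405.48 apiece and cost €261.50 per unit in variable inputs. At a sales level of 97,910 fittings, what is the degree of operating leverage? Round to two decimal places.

Contribution at this volume is 97,910 × €143.98 = €14,097,081.80.
EBIT = €14,097,081.80 − €4,859,600 = €9,237,481.80.
So DOL = total CM / EBIT = €14,097,081.80 / €9,237,481.80 = 1.5261.

1.53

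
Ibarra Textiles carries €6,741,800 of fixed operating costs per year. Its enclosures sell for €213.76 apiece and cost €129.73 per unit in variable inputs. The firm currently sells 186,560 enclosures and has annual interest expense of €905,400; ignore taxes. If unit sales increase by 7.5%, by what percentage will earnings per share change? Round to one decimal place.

At 186,560 units, contribution = 186,560 × €84.03 = €15,676,636.80.
Subtracting fixed costs: EBIT = €15,676,636.80 − €6,741,800 = €8,934,836.80.
After interest of €905,400.00, pre-tax earnings = €8,029,436.80.
DCL = total CM / (EBIT − I) = €15,676,636.80 / €8,029,436.80 = 1.9524.
EPS therefore changes by 1.9524 × (+7.5%) = +14.6%.

+14.6%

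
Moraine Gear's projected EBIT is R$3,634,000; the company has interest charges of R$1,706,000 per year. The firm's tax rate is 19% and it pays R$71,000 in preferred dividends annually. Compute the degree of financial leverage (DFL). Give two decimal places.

Interest = R$1,706,000.00.
Pre-tax preferred-dividend burden = R$71,000 ÷ (1 − 0.19) = R$87,654.32.
DFL = EBIT ÷ [EBIT − I − D_p/(1−t)] = R$3,634,000 ÷ [R$3,634,000 − R$1,706,000.00 − R$87,654.32] = R$3,634,000 ÷ R$1,840,345.68 = 1.9746.

1.97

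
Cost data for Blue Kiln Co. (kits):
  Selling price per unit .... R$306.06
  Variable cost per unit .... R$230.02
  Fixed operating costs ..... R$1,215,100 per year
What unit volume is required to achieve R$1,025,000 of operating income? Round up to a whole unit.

Unit CM = price − variable cost = R$306.06 − R$230.02 = R$76.04.
Need Q such that Q × R$76.04 − R$1,215,100 = R$1,025,000, i.e. Q = R$2,240,100 / R$76.04 = 29,459.50 → 29,460.

29,460 kits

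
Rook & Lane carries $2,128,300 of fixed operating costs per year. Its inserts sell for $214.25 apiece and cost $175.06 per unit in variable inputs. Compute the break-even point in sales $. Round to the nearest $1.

Contribution margin per unit = $214.25 − $175.06 = $39.19, a CM ratio of $39.19 ÷ $214.25 = 0.1829.
Break-even revenue = fixed costs × price ÷ CM = $2,128,300 × $214.25 ÷ $39.19 = $11,635,322.

$11,635,322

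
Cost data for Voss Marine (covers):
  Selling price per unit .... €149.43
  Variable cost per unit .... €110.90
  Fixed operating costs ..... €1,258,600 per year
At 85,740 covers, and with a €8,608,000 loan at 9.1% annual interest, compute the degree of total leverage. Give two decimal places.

At 85,740 units, contribution = 85,740 × €38.53 = €3,303,562.20.
EBIT = €3,303,562.20 − €1,258,600 = €2,044,962.20. Interest = €783,328.00.
DOL = €3,303,562.20 ÷ €2,044,962.20 = 1.6155; DFL = €2,044,962.20 ÷ €1,261,634.20 = 1.6209.
Combined leverage = 1.6155 × 1.6209 = 2.6186.

2.62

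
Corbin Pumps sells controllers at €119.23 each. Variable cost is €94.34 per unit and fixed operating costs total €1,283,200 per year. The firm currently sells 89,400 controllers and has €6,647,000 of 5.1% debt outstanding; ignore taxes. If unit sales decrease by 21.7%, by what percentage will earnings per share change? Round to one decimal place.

-80.1%

At 89,400 units, contribution = 89,400 × €24.89 = €2,225,166.00.
Operating income = contribution − fixed costs = €2,225,166.00 − €1,283,200 = €941,966.00.
After interest of €338,997.00, pre-tax earnings = €602,969.00.
DCL = total CM / (EBIT − I) = €2,225,166.00 / €602,969.00 = 3.6903.
%ΔEPS = DCL × %ΔSales = 3.6903 × -21.7% = -80.1%.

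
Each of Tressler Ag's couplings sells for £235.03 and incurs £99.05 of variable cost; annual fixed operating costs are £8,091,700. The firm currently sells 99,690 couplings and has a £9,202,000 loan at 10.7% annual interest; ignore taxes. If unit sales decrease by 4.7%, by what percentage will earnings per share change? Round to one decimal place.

-14.2%

At 99,690 units, contribution = 99,690 × £135.98 = £13,555,846.20.
Subtracting fixed costs: EBIT = £13,555,846.20 − £8,091,700 = £5,464,146.20.
Interest = £984,614.00, so EBIT − I = £4,479,532.20.
Degree of combined leverage = contribution ÷ (EBIT − I) = £13,555,846.20 ÷ £4,479,532.20 = 3.0262.
EPS therefore changes by 3.0262 × (-4.7%) = -14.2%.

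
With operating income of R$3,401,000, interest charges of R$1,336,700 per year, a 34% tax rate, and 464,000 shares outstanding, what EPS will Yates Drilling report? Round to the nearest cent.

Pre-tax income = R$3,401,000 − R$1,336,700.00 = R$2,064,300.00.
After tax at 34%: net income = R$2,064,300.00 × 0.66 = R$1,362,438.00.
Per share: R$1,362,438.00 / 464,000 shares = R$2.94.

R$2.94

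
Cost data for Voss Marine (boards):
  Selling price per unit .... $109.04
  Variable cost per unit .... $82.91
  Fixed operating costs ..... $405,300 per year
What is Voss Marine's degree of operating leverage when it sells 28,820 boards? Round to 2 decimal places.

At 28,820 units, contribution = 28,820 × $26.13 = $753,066.60.
Operating income = contribution − fixed costs = $753,066.60 − $405,300 = $347,766.60.
Degree of operating leverage = $753,066.60 / $347,766.60 = 2.1654.

2.17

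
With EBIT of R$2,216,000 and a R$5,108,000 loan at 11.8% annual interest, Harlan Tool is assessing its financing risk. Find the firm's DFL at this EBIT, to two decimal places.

Annual interest charges come to R$602,744.00.
DFL = EBIT ÷ (EBIT − I) = R$2,216,000 ÷ (R$2,216,000 − R$602,744.00) = R$2,216,000 ÷ R$1,613,256.00 = 1.3736.

1.37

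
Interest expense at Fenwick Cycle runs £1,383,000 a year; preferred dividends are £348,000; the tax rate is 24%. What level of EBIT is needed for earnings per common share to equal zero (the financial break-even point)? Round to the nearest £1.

Preferred dividends are paid after tax, so their pre-tax equivalent is £348,000 ÷ (1 − 0.24) = £457,894.74.
Financial break-even EBIT = interest + D_p ÷ (1 − t) = £1,383,000 + £457,894.74 = £1,840,894.74.

£1,840,895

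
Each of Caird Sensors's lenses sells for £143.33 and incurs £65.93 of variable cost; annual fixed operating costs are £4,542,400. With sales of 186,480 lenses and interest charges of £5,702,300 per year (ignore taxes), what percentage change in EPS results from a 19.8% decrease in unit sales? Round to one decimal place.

At 186,480 units, contribution = 186,480 × £77.40 = £14,433,552.00.
Operating income = contribution − fixed costs = £14,433,552.00 − £4,542,400 = £9,891,152.00.
After interest of £5,702,300.00, pre-tax earnings = £4,188,852.00.
DCL = total CM / (EBIT − I) = £14,433,552.00 / £4,188,852.00 = 3.4457.
EPS therefore changes by 3.4457 × (-19.8%) = -68.2%.

-68.2%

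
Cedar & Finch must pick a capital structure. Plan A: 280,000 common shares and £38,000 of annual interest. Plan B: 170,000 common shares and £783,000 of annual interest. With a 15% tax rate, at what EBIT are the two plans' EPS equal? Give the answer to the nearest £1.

£1,934,364

At indifference, (EBIT − 38,000)(1 − t)/280,000 = (EBIT − 783,000)(1 − t)/170,000.
Cancelling (1 − t) and cross-multiplying: 170,000·(EBIT − 38,000) = 280,000·(EBIT − 783,000).
EBIT × (280,000 − 170,000) = 783,000 × 280,000 − 38,000 × 170,000 = 212,780,000,000, so EBIT = 212,780,000,000 ÷ 110,000 = 1,934,363.64.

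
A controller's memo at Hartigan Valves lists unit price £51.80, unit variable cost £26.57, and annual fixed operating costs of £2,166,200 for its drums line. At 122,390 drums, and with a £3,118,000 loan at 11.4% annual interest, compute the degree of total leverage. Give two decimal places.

Contribution at this volume is 122,390 × £25.23 = £3,087,899.70.
EBIT = £3,087,899.70 − £2,166,200 = £921,699.70. Interest = £355,452.00, so EBIT − I = £566,247.70.
DCL = contribution ÷ (EBIT − I) = £3,087,899.70 ÷ £566,247.70 = 5.4533.

5.45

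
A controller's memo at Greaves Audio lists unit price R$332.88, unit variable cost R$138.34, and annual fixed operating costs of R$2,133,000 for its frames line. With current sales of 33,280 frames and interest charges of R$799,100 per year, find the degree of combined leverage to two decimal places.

1.83

Total contribution margin = 33,280 × R$194.54 = R$6,474,291.20.
EBIT = R$6,474,291.20 − R$2,133,000 = R$4,341,291.20. Interest = R$799,100.00, so EBIT − I = R$3,542,191.20.
Degree of total leverage = total CM / (EBIT − interest) = R$6,474,291.20 / R$3,542,191.20 = 1.8278.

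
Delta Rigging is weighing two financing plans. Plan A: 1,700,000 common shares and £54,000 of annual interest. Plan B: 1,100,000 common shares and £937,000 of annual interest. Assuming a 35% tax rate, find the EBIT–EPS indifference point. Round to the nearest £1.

At indifference, (EBIT − 54,000)(1 − t)/1,700,000 = (EBIT − 937,000)(1 − t)/1,100,000.
Cancelling (1 − t) and cross-multiplying: 1,100,000·(EBIT − 54,000) = 1,700,000·(EBIT − 937,000).
EBIT × (1,700,000 − 1,100,000) = 937,000 × 1,700,000 − 54,000 × 1,100,000 = 1,533,500,000,000, so EBIT = 1,533,500,000,000 ÷ 600,000 = 2,555,833.33.

£2,555,833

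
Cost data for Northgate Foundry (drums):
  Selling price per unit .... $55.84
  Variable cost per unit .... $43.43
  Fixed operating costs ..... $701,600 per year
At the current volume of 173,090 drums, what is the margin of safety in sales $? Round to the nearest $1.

$6,508,428

Each unit contributes $55.84 − $43.43 = $12.41. Break-even units = $701,600 ÷ $12.41 = 56,535.05; break-even revenue = 56,535.05 × $55.84 = $3,156,917.32.
Actual sales revenue = 173,090 × $55.84 = $9,665,345.60.
Margin of safety = $9,665,345.60 − $3,156,917.32 = $6,508,428.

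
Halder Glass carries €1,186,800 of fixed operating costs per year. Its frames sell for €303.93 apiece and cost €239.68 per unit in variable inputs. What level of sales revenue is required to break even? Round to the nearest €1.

Contribution margin per unit = €303.93 − €239.68 = €64.25, a CM ratio of €64.25 ÷ €303.93 = 0.2114.
Break-even sales = FC ÷ CM ratio = €1,186,800 × €303.93 / €64.25 = €5,614,072.

€5,614,072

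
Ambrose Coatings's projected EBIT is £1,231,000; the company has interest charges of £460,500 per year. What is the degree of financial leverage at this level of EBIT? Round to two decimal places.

Annual interest charges come to £460,500.00.
DFL = EBIT ÷ (EBIT − I) = £1,231,000 ÷ (£1,231,000 − £460,500.00) = £1,231,000 ÷ £770,500.00 = 1.5977.

1.60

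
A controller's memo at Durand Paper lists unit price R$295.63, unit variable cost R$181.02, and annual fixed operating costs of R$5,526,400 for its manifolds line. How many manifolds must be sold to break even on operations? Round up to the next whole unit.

Unit CM = price − variable cost = R$295.63 − R$181.02 = R$114.61.
Units to break even: R$5,526,400 ÷ R$114.61 = 48,219.18, rounded up to 48,220.

48,220 manifolds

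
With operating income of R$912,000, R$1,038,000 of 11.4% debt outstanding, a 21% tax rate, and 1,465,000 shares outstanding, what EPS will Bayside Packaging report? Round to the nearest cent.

R$0.43

Interest = R$118,332.00, so EBT = R$912,000 − R$118,332.00 = R$793,668.00.
After tax at 21%: net income = R$793,668.00 × 0.79 = R$626,997.72.
Per share: R$626,997.72 / 1,465,000 shares = R$0.43.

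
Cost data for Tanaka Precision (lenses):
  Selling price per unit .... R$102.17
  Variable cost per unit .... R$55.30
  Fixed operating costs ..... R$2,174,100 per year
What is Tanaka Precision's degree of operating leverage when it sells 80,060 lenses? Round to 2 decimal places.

2.38

Total contribution margin = 80,060 × R$46.87 = R$3,752,412.20.
EBIT = R$3,752,412.20 − R$2,174,100 = R$1,578,312.20.
DOL = contribution ÷ EBIT = R$3,752,412.20 ÷ R$1,578,312.20 = 2.3775.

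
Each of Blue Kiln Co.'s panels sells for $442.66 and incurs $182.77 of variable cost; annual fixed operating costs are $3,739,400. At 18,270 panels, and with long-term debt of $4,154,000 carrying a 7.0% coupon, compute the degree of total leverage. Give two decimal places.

6.61

Total contribution margin = 18,270 × $259.89 = $4,748,190.30.
Operating income = contribution − fixed costs = $4,748,190.30 − $3,739,400 = $1,008,790.30. Interest = $290,780.00, so EBIT − I = $718,010.30.
DCL = contribution ÷ (EBIT − I) = $4,748,190.30 ÷ $718,010.30 = 6.6130.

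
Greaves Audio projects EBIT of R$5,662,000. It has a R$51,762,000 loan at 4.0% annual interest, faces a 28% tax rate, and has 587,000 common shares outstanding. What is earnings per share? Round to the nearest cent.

R$4.41

Pre-tax income = R$5,662,000 − R$2,070,480.00 = R$3,591,520.00.
Net income = R$3,591,520.00 × (1 − 0.28) = R$2,585,894.40.
Per share: R$2,585,894.40 / 587,000 shares = R$4.41.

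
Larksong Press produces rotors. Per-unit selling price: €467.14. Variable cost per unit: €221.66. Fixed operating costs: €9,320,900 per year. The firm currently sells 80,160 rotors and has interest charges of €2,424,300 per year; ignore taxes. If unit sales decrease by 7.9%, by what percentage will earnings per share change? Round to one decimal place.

-19.6%

Total contribution margin = 80,160 × €245.48 = €19,677,676.80.
Subtracting fixed costs: EBIT = €19,677,676.80 − €9,320,900 = €10,356,776.80.
Interest = €2,424,300.00, so EBIT − I = €7,932,476.80.
DCL = total CM / (EBIT − I) = €19,677,676.80 / €7,932,476.80 = 2.4806.
EPS therefore changes by 2.4806 × (-7.9%) = -19.6%.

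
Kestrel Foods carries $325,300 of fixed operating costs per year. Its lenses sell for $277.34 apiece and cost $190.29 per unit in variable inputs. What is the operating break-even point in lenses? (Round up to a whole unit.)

3,737 lenses

Each unit contributes $277.34 − $190.29 = $87.05.
Break-even Q = $325,300 / $87.05 = 3,736.93 → 3,737 lenses.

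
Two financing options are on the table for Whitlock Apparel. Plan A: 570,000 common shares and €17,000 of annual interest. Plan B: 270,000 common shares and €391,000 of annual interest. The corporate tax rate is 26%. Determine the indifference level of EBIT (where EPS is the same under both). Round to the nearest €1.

€727,600

Set EPS_A = EPS_B: (EBIT − €17,000)(1 − 0.26) ÷ 570,000 = (EBIT − €391,000)(1 − 0.26) ÷ 270,000.
Cancelling (1 − t) and cross-multiplying: 270,000·(EBIT − 17,000) = 570,000·(EBIT − 391,000).
Solving, EBIT = (391,000·570,000 − 17,000·270,000) / (570,000 − 270,000) = 218,280,000,000 / 300,000 = 727,600.00.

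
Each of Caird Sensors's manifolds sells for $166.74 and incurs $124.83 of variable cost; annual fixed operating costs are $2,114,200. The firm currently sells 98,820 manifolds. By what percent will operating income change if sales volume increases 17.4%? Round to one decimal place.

+35.5%

At 98,820 units, contribution = 98,820 × $41.91 = $4,141,546.20.
EBIT = $4,141,546.20 − $2,114,200 = $2,027,346.20.
DOL = contribution ÷ EBIT = $4,141,546.20 ÷ $2,027,346.20 = 2.0428.
%ΔEBIT = DOL × %ΔSales = 2.0428 × +17.4% = +35.5%.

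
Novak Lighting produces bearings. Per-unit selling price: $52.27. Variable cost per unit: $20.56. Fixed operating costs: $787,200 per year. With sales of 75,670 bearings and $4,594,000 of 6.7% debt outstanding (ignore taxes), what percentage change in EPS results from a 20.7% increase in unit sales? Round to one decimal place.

+38.1%

At 75,670 units, contribution = 75,670 × $31.71 = $2,399,495.70.
Subtracting fixed costs: EBIT = $2,399,495.70 − $787,200 = $1,612,295.70.
Interest = $307,798.00, so EBIT − I = $1,304,497.70.
Degree of combined leverage = contribution ÷ (EBIT − I) = $2,399,495.70 ÷ $1,304,497.70 = 1.8394.
EPS therefore changes by 1.8394 × (+20.7%) = +38.1%.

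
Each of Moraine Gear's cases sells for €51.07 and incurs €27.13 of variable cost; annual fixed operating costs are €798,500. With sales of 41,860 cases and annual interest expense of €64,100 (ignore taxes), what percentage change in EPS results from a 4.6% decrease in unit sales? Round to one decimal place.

-33.0%

Contribution at this volume is 41,860 × €23.94 = €1,002,128.40.
EBIT = €1,002,128.40 − €798,500 = €203,628.40.
After interest of €64,100.00, pre-tax earnings = €139,528.40.
Degree of combined leverage = contribution ÷ (EBIT − I) = €1,002,128.40 ÷ €139,528.40 = 7.1823.
%ΔEPS = DCL × %ΔSales = 7.1823 × -4.6% = -33.0%.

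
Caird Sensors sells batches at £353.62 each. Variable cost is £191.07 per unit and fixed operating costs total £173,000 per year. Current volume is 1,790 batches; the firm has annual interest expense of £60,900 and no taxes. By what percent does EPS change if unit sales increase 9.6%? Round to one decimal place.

Total contribution margin = 1,790 × £162.55 = £290,964.50.
Operating income = contribution − fixed costs = £290,964.50 − £173,000 = £117,964.50.
Interest = £60,900.00, so EBIT − I = £57,064.50.
Degree of combined leverage = contribution ÷ (EBIT − I) = £290,964.50 ÷ £57,064.50 = 5.0989.
EPS therefore changes by 5.0989 × (+9.6%) = +48.9%.

+48.9%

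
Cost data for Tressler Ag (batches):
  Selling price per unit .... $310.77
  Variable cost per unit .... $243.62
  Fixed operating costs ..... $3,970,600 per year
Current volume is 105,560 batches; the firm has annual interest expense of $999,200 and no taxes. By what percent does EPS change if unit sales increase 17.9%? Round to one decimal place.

+59.9%

At 105,560 units, contribution = 105,560 × $67.15 = $7,088,354.00.
Operating income = contribution − fixed costs = $7,088,354.00 − $3,970,600 = $3,117,754.00.
After interest of $999,200.00, pre-tax earnings = $2,118,554.00.
DCL = total CM / (EBIT − I) = $7,088,354.00 / $2,118,554.00 = 3.3458.
EPS therefore changes by 3.3458 × (+17.9%) = +59.9%.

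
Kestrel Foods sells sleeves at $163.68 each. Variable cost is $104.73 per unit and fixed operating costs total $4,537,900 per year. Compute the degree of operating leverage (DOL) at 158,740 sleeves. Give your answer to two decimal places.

Contribution at this volume is 158,740 × $58.95 = $9,357,723.00.
Operating income = contribution − fixed costs = $9,357,723.00 − $4,537,900 = $4,819,823.00.
Degree of operating leverage = $9,357,723.00 / $4,819,823.00 = 1.9415.

1.94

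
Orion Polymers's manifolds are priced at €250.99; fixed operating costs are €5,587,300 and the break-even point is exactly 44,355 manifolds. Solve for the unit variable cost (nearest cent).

At break-even, FC = Q × (P − VC), so P − VC = €5,587,300 ÷ 44,355 = €125.9678.
Hence VC = price − CM = €250.99 − €125.9678 = €125.02.

€125.02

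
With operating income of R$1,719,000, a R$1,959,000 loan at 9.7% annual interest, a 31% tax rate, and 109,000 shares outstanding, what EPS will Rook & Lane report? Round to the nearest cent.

R$9.68

Interest = R$190,023.00, so EBT = R$1,719,000 − R$190,023.00 = R$1,528,977.00.
After tax at 31%: net income = R$1,528,977.00 × 0.69 = R$1,054,994.13.
Per share: R$1,054,994.13 / 109,000 shares = R$9.68.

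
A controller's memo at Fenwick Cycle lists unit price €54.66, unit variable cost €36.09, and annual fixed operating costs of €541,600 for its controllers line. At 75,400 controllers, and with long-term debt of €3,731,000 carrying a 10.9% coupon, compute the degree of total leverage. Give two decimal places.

3.10

Total contribution margin = 75,400 × €18.57 = €1,400,178.00.
Subtracting fixed costs: EBIT = €1,400,178.00 − €541,600 = €858,578.00. Interest = €406,679.00.
DOL = €1,400,178.00 ÷ €858,578.00 = 1.6308; DFL = €858,578.00 ÷ €451,899.00 = 1.8999.
Combined leverage = 1.6308 × 1.8999 = 3.0984.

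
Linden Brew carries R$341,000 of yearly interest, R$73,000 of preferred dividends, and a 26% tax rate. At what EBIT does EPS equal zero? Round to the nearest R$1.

R$439,649

Grossing the preferred dividend up to pre-tax terms: R$73,000 / (1 − 0.26) = R$98,648.65.
Financial break-even EBIT = interest + D_p ÷ (1 − t) = R$341,000 + R$98,648.65 = R$439,648.65.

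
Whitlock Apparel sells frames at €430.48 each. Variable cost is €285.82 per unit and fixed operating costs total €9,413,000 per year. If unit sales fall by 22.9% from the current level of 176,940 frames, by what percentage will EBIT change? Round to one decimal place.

-36.2%

Total contribution margin = 176,940 × €144.66 = €25,596,140.40.
Subtracting fixed costs: EBIT = €25,596,140.40 − €9,413,000 = €16,183,140.40.
So DOL = total CM / EBIT = €25,596,140.40 / €16,183,140.40 = 1.5817.
So EBIT moves 1.5817 × (-22.9%) = -36.2%.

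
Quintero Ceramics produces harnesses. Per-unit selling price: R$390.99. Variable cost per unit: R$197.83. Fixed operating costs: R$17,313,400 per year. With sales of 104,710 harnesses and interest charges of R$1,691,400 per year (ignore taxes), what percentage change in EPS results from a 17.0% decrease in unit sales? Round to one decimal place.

At 104,710 units, contribution = 104,710 × R$193.16 = R$20,225,783.60.
Subtracting fixed costs: EBIT = R$20,225,783.60 − R$17,313,400 = R$2,912,383.60.
After interest of R$1,691,400.00, pre-tax earnings = R$1,220,983.60.
Degree of combined leverage = contribution ÷ (EBIT − I) = R$20,225,783.60 ÷ R$1,220,983.60 = 16.5652.
EPS therefore changes by 16.5652 × (-17.0%) = -281.6%.

-281.6%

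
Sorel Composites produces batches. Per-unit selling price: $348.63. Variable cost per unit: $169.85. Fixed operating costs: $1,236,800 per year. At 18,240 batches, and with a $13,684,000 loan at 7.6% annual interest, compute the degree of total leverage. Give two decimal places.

3.31

Contribution at this volume is 18,240 × $178.78 = $3,260,947.20.
EBIT = $3,260,947.20 − $1,236,800 = $2,024,147.20. Interest = $1,039,984.00.
DOL = $3,260,947.20 ÷ $2,024,147.20 = 1.6110; DFL = $2,024,147.20 ÷ $984,163.20 = 2.0567.
DCL = DOL × DFL = 1.6110 × 2.0567 = 3.3133.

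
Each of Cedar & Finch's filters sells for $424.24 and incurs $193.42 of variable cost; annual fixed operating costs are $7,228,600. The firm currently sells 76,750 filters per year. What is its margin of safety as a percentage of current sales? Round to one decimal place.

59.2%

Contribution margin per unit = $424.24 − $193.42 = $230.82. Break-even units = $7,228,600 ÷ $230.82 = 31,317.04; break-even revenue = 31,317.04 × $424.24 = $13,285,942.57.
Current sales = 76,750 × $424.24 = $32,560,420.00.
Margin of safety = ($32,560,420.00 − $13,285,942.57) ÷ $32,560,420.00 = 59.2%.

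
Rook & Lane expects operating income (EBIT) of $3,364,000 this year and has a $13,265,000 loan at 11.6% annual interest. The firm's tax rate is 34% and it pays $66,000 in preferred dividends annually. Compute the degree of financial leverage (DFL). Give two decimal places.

1.95

Annual interest charges come to $1,538,740.00.
Preferred dividends grossed up pre-tax: $66,000 / (1 − 0.34) = $100,000.00.
DFL = EBIT ÷ [EBIT − I − D_p/(1−t)] = $3,364,000 ÷ [$3,364,000 − $1,538,740.00 − $100,000.00] = $3,364,000 ÷ $1,725,260.00 = 1.9499.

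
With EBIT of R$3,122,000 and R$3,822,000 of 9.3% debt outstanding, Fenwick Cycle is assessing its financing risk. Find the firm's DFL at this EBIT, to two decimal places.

Interest = R$355,446.00.
DFL = EBIT ÷ (EBIT − I) = R$3,122,000 ÷ (R$3,122,000 − R$355,446.00) = R$3,122,000 ÷ R$2,766,554.00 = 1.1285.

1.13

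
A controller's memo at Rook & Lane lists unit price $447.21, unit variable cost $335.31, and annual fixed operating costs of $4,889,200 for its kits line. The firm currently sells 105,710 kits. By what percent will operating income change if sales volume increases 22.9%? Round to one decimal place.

+39.0%

At 105,710 units, contribution = 105,710 × $111.90 = $11,828,949.00.
Operating income = contribution − fixed costs = $11,828,949.00 − $4,889,200 = $6,939,749.00.
Degree of operating leverage = $11,828,949.00 / $6,939,749.00 = 1.7045.
Operating income changes by 1.7045 × +22.9% = +39.0%.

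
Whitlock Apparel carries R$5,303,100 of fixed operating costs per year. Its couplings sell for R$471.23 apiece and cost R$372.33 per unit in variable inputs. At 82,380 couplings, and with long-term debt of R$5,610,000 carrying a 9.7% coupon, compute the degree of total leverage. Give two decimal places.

3.54

At 82,380 units, contribution = 82,380 × R$98.90 = R$8,147,382.00.
Operating income = contribution − fixed costs = R$8,147,382.00 − R$5,303,100 = R$2,844,282.00. Interest = R$544,170.00.
DOL = R$8,147,382.00 ÷ R$2,844,282.00 = 2.8645; DFL = R$2,844,282.00 ÷ R$2,300,112.00 = 1.2366.
Combined leverage = 2.8645 × 1.2366 = 3.5422.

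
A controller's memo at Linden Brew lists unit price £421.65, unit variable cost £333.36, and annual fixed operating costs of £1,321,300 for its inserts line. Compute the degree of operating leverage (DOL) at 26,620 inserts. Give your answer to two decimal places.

2.28

At 26,620 units, contribution = 26,620 × £88.29 = £2,350,279.80.
Subtracting fixed costs: EBIT = £2,350,279.80 − £1,321,300 = £1,028,979.80.
DOL = contribution ÷ EBIT = £2,350,279.80 ÷ £1,028,979.80 = 2.2841.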